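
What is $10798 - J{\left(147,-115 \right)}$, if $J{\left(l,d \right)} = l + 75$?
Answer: $10576$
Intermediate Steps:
$J{\left(l,d \right)} = 75 + l$
$10798 - J{\left(147,-115 \right)} = 10798 - \left(75 + 147\right) = 10798 - 222 = 10576$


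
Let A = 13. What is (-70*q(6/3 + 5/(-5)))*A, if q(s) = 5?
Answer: -4550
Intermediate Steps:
(-70*q(6/3 + 5/(-5)))*A = -70*5*13 = -350*13 = -4550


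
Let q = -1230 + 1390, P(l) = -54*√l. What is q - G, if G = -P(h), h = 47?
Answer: 160 - 54*√47 ≈ -210.21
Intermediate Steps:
q = 160
G = 54*√47 (G = -(-54)*√47 = 54*√47 ≈ 370.21)
q - G = 160 - 54*√47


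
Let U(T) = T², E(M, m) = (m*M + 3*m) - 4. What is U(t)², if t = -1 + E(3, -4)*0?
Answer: 1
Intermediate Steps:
E(M, m) = -4 + 3*m + M*m (E(M, m) = (M*m + 3*m) - 4 = (3*m + M*m) - 4 = -4 + 3*m + M*m)
t = -1 (t = -1 + (-4 + 3*(-4) + 3*(-4))*0 = -1 + (-4 - 12 - 12)*0 = -1 - 28*0 = -1 + 0 = -1)
U(t)² = ((-1)²)² = 1² = 1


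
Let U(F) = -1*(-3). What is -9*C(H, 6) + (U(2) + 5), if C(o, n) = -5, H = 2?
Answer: 53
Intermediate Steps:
U(F) = 3
-9*C(H, 6) + (U(2) + 5) = -9*(-5) + (3 + 5) = 45 + 8 = 53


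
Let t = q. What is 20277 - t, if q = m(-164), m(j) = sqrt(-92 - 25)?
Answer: 20277 - 3*I*sqrt(13) ≈ 20277.0 - 10.817*I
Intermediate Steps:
m(j) = 3*I*sqrt(13) (m(j) = sqrt(-117) = 3*I*sqrt(13))
q = 3*I*sqrt(13) ≈ 10.817*I
t = 3*I*sqrt(13) ≈ 10.817*I
20277 - t = 20277 - 3*I*sqrt(13)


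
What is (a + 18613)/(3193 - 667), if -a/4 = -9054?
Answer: 54829/2526 ≈ 21.706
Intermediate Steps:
a = 36216 (a = -4*(-9054) = 36216)
(a + 18613)/(3193 - 667) = (36216 + 18613)/(3193 - 667) = 54829/2526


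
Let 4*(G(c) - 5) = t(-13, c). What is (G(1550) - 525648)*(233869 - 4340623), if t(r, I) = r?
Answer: 4317399679545/2 ≈ 2.1587e+12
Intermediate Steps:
G(c) = 7/4 (G(c) = 5 + (1/4)*(-13) = 5 - 13/4 = 7/4)
(G(1550) - 525648)*(233869 - 4340623) = (7/4 - 525648)*(233869 - 4340623) = -2102585/4*(-4106754) = 4317399679545/2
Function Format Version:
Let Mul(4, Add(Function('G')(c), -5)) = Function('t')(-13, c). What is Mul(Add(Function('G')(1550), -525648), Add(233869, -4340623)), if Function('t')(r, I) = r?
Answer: Rational(4317399679545, 2) ≈ 2.1587e+12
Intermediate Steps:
Function('G')(c) = Rational(7, 4) (Function('G')(c) = Add(5, Mul(Rational(1, 4), -13)) = Add(5, Rational(-13, 4)) = Rational(7, 4))
Mul(Add(Function('G')(1550), -525648), Add(233869, -4340623)) = Mul(Add(Rational(7, 4), -525648), Add(233869, -4340623)) = Mul(Rational(-2102585, 4), -4106754) = Rational(4317399679545, 2)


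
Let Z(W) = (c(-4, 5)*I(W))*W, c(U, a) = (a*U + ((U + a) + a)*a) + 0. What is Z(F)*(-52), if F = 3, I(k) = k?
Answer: -4680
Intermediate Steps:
c(U, a) = U*a + a*(U + 2*a) (c(U, a) = (U*a + (U + 2*a)*a) + 0 = (U*a + a*(U + 2*a)) + 0 = U*a + a*(U + 2*a))
Z(W) = 10*W**2 (Z(W) = ((2*5*(-4 + 5))*W)*W = ((2*5*1)*W)*W = (10*W)*W = 10*W**2)
Z(F)*(-52) = (10*3**2)*(-52) = (10*9)*(-52) = 90*(-52) = -4680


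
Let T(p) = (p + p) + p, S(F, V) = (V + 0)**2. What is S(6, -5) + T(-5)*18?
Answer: -245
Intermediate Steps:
S(F, V) = V**2
T(p) = 3*p (T(p) = 2*p + p = 3*p)
S(6, -5) + T(-5)*18 = (-5)**2 + (3*(-5))*18 = 25 - 15*18 = 25 - 270 = -245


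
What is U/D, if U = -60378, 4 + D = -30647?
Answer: 20126/10217 ≈ 1.9699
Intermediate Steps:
D = -30651 (D = -4 - 30647 = -30651)
U/D = -60378/(-30651) = -60378*(-1/30651) = 20126/10217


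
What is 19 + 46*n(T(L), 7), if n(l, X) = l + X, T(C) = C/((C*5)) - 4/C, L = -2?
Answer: 2211/5 ≈ 442.20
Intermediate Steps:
T(C) = ⅕ - 4/C (T(C) = C/((5*C)) - 4/C = C*(1/(5*C)) - 4/C = ⅕ - 4/C)
n(l, X) = X + l
19 + 46*n(T(L), 7) = 19 + 46*(7 + (⅕)*(-20 - 2)/(-2)) = 19 + 46*(7 + (⅕)*(-½)*(-22)) = 19 + 46*(7 + 11/5) = 19 + 46*(46/5) = 19 + 2116/5 = 2211/5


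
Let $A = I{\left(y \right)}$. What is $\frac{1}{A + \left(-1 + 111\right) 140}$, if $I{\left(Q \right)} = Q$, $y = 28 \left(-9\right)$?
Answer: $\frac{1}{15148} \approx 6.6015 \cdot 10^{-5}$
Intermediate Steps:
$y = -252$
$A = -252$
$\frac{1}{A + \left(-1 + 111\right) 140} = \frac{1}{-252 + \left(-1 + 111\right) 140} = \frac{1}{-252 + 110 \cdot 140} = \frac{1}{-252 + 15400} = \frac{1}{15148}$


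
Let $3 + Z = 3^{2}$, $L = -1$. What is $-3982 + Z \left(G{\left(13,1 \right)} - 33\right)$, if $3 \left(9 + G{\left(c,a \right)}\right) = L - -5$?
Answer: $-4226$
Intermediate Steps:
$G{\left(c,a \right)} = - \frac{23}{3}$ ($G{\left(c,a \right)} = -9 + \frac{-1 - -5}{3} = -9 + \frac{-1 + 5}{3} = -9 + \frac{1}{3} \cdot 4 = -9 + \frac{4}{3} = - \frac{23}{3}$)
$Z = 6$ ($Z = -3 + 3^{2} = -3 + 9 = 6$)
$-3982 + Z \left(G{\left(13,1 \right)} - 33\right) = -3982 + 6 \left(- \frac{23}{3} - 33\right) = -3982 + 6 \left(- \frac{122}{3}\right) = -3982 - 244 = -4226$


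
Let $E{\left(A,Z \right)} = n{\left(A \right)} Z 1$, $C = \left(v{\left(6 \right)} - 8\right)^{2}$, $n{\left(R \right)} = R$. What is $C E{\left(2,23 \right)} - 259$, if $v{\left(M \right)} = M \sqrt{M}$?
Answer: $12621 - 4416 \sqrt{6} \approx 1804.1$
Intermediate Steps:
$v{\left(M \right)} = M^{\frac{3}{2}}$
$C = \left(-8 + 6 \sqrt{6}\right)^{2}$ ($C = \left(6^{\frac{3}{2}} - 8\right)^{2} = \left(6 \sqrt{6} - 8\right)^{2} = \left(-8 + 6 \sqrt{6}\right)^{2} \approx 44.849$)
$E{\left(A,Z \right)} = A Z$ ($E{\left(A,Z \right)} = A Z 1 = A Z$)
$C E{\left(2,23 \right)} - 259 = \left(280 - 96 \sqrt{6}\right) 2 \cdot 23 - 259 = \left(280 - 96 \sqrt{6}\right) 46 - 259 = \left(12880 - 4416 \sqrt{6}\right) - 259 = 12621 - 4416 \sqrt{6}$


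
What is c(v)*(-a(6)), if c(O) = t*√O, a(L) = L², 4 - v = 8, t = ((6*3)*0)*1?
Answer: 0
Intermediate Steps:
t = 0 (t = (18*0)*1 = 0*1 = 0)
v = -4 (v = 4 - 1*8 = 4 - 8 = -4)
c(O) = 0 (c(O) = 0*√O = 0)
c(v)*(-a(6)) = 0*(-1*6²) = 0*(-1*36) = 0*(-36) = 0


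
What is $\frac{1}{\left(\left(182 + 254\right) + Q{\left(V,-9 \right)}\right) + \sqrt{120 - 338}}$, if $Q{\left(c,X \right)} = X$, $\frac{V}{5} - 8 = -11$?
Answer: $\frac{427}{182547} - \frac{i \sqrt{218}}{182547} \approx 0.0023391 - 8.0882 \cdot 10^{-5} i$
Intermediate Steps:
$V = -15$ ($V = 40 + 5 \left(-11\right) = 40 - 55 = -15$)
$\frac{1}{\left(\left(182 + 254\right) + Q{\left(V,-9 \right)}\right) + \sqrt{120 - 338}} = \frac{1}{\left(\left(182 + 254\right) - 9\right) + \sqrt{120 - 338}} = \frac{1}{\left(436 - 9\right) + \sqrt{-218}} = \frac{1}{427 + i \sqrt{218}}$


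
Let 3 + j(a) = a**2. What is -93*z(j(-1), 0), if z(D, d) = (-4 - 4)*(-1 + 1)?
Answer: 0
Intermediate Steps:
j(a) = -3 + a**2
z(D, d) = 0 (z(D, d) = -8*0 = 0)
-93*z(j(-1), 0) = -93*0 = 0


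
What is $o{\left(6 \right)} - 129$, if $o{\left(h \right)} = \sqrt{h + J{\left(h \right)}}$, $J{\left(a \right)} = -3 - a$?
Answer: $-129 + i \sqrt{3} \approx -129.0 + 1.732 i$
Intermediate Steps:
$o{\left(h \right)} = i \sqrt{3}$ ($o{\left(h \right)} = \sqrt{h - \left(3 + h\right)} = \sqrt{-3} = i \sqrt{3}$)
$o{\left(6 \right)} - 129 = i \sqrt{3} - 129 = -129 + i \sqrt{3}$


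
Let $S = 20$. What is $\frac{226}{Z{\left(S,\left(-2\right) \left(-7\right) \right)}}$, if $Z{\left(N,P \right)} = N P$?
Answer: $\frac{113}{140} \approx 0.80714$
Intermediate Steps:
$\frac{226}{Z{\left(S,\left(-2\right) \left(-7\right) \right)}} = \frac{226}{20 \left(\left(-2\right) \left(-7\right)\right)} = \frac{226}{20 \cdot 14} = \frac{226}{280} = 226 \cdot \frac{1}{280} = \frac{113}{140}$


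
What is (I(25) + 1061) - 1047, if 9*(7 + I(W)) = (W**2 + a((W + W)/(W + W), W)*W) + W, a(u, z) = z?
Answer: 446/3 ≈ 148.67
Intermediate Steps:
I(W) = -7 + W/9 + 2*W**2/9 (I(W) = -7 + ((W**2 + W*W) + W)/9 = -7 + ((W**2 + W**2) + W)/9 = -7 + (2*W**2 + W)/9 = -7 + (W + 2*W**2)/9 = -7 + (W/9 + 2*W**2/9) = -7 + W/9 + 2*W**2/9)
(I(25) + 1061) - 1047 = ((-7 + (1/9)*25 + (2/9)*25**2) + 1061) - 1047 = ((-7 + 25/9 + (2/9)*625) + 1061) - 1047 = ((-7 + 25/9 + 1250/9) + 1061) - 1047 = (404/3 + 1061) - 1047 = 3587/3 - 1047 = 446/3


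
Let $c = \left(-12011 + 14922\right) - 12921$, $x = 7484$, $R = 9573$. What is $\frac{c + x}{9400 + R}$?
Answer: $- \frac{2526}{18973} \approx -0.13314$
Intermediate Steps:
$c = -10010$ ($c = 2911 - 12921 = -10010$)
$\frac{c + x}{9400 + R} = \frac{-10010 + 7484}{9400 + 9573} = - \frac{2526}{18973}$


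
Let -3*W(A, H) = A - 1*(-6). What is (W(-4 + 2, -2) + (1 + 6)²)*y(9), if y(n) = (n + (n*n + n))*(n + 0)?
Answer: 42471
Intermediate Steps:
y(n) = n*(n² + 2*n) (y(n) = (n + (n² + n))*n = (n + (n + n²))*n = (n² + 2*n)*n = n*(n² + 2*n))
W(A, H) = -2 - A/3 (W(A, H) = -(A - 1*(-6))/3 = -(A + 6)/3 = -(6 + A)/3 = -2 - A/3)
(W(-4 + 2, -2) + (1 + 6)²)*y(9) = ((-2 - (-4 + 2)/3) + (1 + 6)²)*(9²*(2 + 9)) = ((-2 - ⅓*(-2)) + 7²)*(81*11) = ((-2 + ⅔) + 49)*891 = (-4/3 + 49)*891 = (143/3)*891 = 42471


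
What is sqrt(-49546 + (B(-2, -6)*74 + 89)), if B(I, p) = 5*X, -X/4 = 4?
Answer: 3*I*sqrt(6153) ≈ 235.32*I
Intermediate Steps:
X = -16 (X = -4*4 = -16)
B(I, p) = -80 (B(I, p) = 5*(-16) = -80)
sqrt(-49546 + (B(-2, -6)*74 + 89)) = sqrt(-49546 + (-80*74 + 89)) = sqrt(-49546 + (-5920 + 89)) = sqrt(-49546 - 5831) = sqrt(-55377) = 3*I*sqrt(6153)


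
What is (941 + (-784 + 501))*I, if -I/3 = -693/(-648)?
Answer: -25333/12 ≈ -2111.1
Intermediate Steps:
I = -77/24 (I = -(-2079)/(-648) = -(-2079)*(-1)/648 = -3*77/72 = -77/24 ≈ -3.2083)
(941 + (-784 + 501))*I = (941 + (-784 + 501))*(-77/24) = (941 - 283)*(-77/24) = 658*(-77/24) = -25333/12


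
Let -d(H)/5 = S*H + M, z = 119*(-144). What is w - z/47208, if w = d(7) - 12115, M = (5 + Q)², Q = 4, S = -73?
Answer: -2800063/281 ≈ -9964.6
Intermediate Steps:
z = -17136
M = 81 (M = (5 + 4)² = 9² = 81)
d(H) = -405 + 365*H (d(H) = -5*(-73*H + 81) = -5*(81 - 73*H) = -405 + 365*H)
w = -9965 (w = (-405 + 365*7) - 12115 = (-405 + 2555) - 12115 = 2150 - 12115 = -9965)
w - z/47208 = -9965 - (-17136)/47208 = -9965 - 1*(-102/281) = -9965 + 102/281 = -2800063/281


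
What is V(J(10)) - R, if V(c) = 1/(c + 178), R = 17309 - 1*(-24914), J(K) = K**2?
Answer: -11737993/278 ≈ -42223.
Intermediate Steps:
R = 42223 (R = 17309 + 24914 = 42223)
V(c) = 1/(178 + c)
V(J(10)) - R = 1/(178 + 10**2) - 1*42223 = 1/(178 + 100) - 42223 = 1/278 - 42223 = -11737993/278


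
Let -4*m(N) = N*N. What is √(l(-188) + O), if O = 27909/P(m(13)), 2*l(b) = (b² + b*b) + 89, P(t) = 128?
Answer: 7*√186026/16 ≈ 188.70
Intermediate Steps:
m(N) = -N²/4 (m(N) = -N*N/4 = -N²/4)
l(b) = 89/2 + b² (l(b) = ((b² + b*b) + 89)/2 = ((b² + b²) + 89)/2 = (2*b² + 89)/2 = (89 + 2*b²)/2 = 89/2 + b²)
O = 27909/128 ≈ 218.04
√(l(-188) + O) = √((89/2 + (-188)²) + 27909/128) = √((89/2 + 35344) + 27909/128) = √(70777/2 + 27909/128) = √(4557637/128) = 7*√186026/16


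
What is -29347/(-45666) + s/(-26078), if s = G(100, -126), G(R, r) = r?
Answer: 6534449/10092186 ≈ 0.64748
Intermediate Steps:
s = -126
-29347/(-45666) + s/(-26078) = -29347/(-45666) - 126/(-26078) = -29347*(-1/45666) - 126*(-1/26078) = 29347/45666 + 63/13039 = 6534449/10092186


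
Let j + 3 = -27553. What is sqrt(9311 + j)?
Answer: I*sqrt(18245) ≈ 135.07*I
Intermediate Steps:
j = -27556 (j = -3 - 27553 = -27556)
sqrt(9311 + j) = sqrt(9311 - 27556) = sqrt(-18245) = I*sqrt(18245)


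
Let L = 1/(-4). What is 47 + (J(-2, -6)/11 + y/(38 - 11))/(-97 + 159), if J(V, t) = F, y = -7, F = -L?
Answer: 3461551/73656 ≈ 46.996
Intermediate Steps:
L = -¼ ≈ -0.25000
F = ¼ (F = -1*(-¼) = ¼ ≈ 0.25000)
J(V, t) = ¼
47 + (J(-2, -6)/11 + y/(38 - 11))/(-97 + 159) = 47 + ((¼)/11 - 7/(38 - 11))/(-97 + 159) = 47 + ((¼)*(1/11) - 7/27)/62 = 47 + (1/44 - 7*1/27)/62 = 47 + (1/44 - 7/27)/62 = 47 + (1/62)*(-281/1188) = 47 - 281/73656 = 3461551/73656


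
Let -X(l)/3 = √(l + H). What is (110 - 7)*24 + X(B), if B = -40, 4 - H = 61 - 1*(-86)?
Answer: 2472 - 3*I*√183 ≈ 2472.0 - 40.583*I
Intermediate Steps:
H = -143 (H = 4 - (61 - 1*(-86)) = 4 - (61 + 86) = 4 - 1*147 = 4 - 147 = -143)
X(l) = -3*√(-143 + l) (X(l) = -3*√(l - 143) = -3*√(-143 + l))
(110 - 7)*24 + X(B) = (110 - 7)*24 - 3*√(-143 - 40) = 103*24 - 3*I*√183 = 2472 - 3*I*√183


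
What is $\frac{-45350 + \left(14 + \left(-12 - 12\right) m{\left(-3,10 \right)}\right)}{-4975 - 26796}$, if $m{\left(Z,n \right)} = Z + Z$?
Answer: $\frac{45192}{31771} \approx 1.4224$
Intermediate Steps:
$m{\left(Z,n \right)} = 2 Z$
$\frac{-45350 + \left(14 + \left(-12 - 12\right) m{\left(-3,10 \right)}\right)}{-4975 - 26796} = \frac{-45350 + \left(14 + \left(-12 - 12\right) 2 \left(-3\right)\right)}{-4975 - 26796} = \frac{-45350 + \left(14 - -144\right)}{-31771} = \left(-45350 + \left(14 + 144\right)\right) \left(- \frac{1}{31771}\right) = \left(-45350 + 158\right) \left(- \frac{1}{31771}\right) = \left(-45192\right) \left(- \frac{1}{31771}\right) = \frac{45192}{31771}$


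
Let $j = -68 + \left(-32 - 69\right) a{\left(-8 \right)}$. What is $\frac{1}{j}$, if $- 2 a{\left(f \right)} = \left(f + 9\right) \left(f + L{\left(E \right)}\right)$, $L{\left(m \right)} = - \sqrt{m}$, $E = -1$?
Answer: $- \frac{1888}{901337} + \frac{202 i}{901337} \approx -0.0020947 + 0.00022411 i$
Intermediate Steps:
$a{\left(f \right)} = - \frac{\left(9 + f\right) \left(f - i\right)}{2}$ ($a{\left(f \right)} = - \frac{\left(f + 9\right) \left(f - \sqrt{-1}\right)}{2} = - \frac{\left(9 + f\right) \left(f - i\right)}{2}$)
$j = -472 - \frac{101 i}{2}$ ($j = -68 + \left(-32 - 69\right) \left(- \frac{\left(-8\right)^{2}}{2} + \frac{9 i}{2} + \frac{1}{2} \left(-8\right) \left(-9 + i\right)\right) = -68 + \left(-32 - 69\right) \left(\left(- \frac{1}{2}\right) 64 + \frac{9 i}{2} + \left(36 - 4 i\right)\right) = -68 - 101 \left(-32 + \frac{9 i}{2} + \left(36 - 4 i\right)\right) = -68 - 101 \left(4 + \frac{i}{2}\right) = -68 - \left(404 + \frac{101 i}{2}\right) = -472 - \frac{101 i}{2} \approx -472.0 - 50.5 i$)
$\frac{1}{j} = \frac{1}{-472 - \frac{101 i}{2}} = \frac{4 \left(-472 + \frac{101 i}{2}\right)}{901337}$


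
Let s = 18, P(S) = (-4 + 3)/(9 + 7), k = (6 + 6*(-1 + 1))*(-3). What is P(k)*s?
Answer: -9/8 ≈ -1.1250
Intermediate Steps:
k = -18 (k = (6 + 6*0)*(-3) = (6 + 0)*(-3) = 6*(-3) = -18)
P(S) = -1/16
P(k)*s = -1/16*18 = -9/8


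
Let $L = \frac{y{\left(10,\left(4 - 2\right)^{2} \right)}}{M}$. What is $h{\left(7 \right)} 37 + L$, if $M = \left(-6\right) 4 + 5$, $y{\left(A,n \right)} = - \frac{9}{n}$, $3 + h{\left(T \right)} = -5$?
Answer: $- \frac{22487}{76} \approx -295.88$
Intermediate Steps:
$h{\left(T \right)} = -8$ ($h{\left(T \right)} = -3 - 5 = -8$)
$M = -19$ ($M = -24 + 5 = -19$)
$L = \frac{9}{76}$ ($L = \frac{\left(-9\right) \frac{1}{\left(4 - 2\right)^{2}}}{-19} = - \frac{9}{2^{2}} \left(- \frac{1}{19}\right) = - \frac{9}{4} \left(- \frac{1}{19}\right) = \left(-9\right) \frac{1}{4} \left(- \frac{1}{19}\right) = \left(- \frac{9}{4}\right) \left(- \frac{1}{19}\right) = \frac{9}{76} \approx 0.11842$)
$h{\left(7 \right)} 37 + L = \left(-8\right) 37 + \frac{9}{76} = -296 + \frac{9}{76} = - \frac{22487}{76}$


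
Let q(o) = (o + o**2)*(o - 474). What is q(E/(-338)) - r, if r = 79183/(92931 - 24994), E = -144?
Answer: -94729707793063/327918923033 ≈ -288.88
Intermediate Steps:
q(o) = (-474 + o)*(o + o**2) (q(o) = (o + o**2)*(-474 + o) = (-474 + o)*(o + o**2))
r = 79183/67937 ≈ 1.1655
q(E/(-338)) - r = (-144/(-338))*(-474 + (-144/(-338))**2 - (-68112)/(-338)) - 1*79183/67937 = (-144*(-1/338))*(-474 + (-144*(-1/338))**2 - (-68112)*(-1)/338) - 79183/67937 = 72*(-474 + (72/169)**2 - 473*72/169)/169 - 79183/67937 = 72*(-474 + 5184/28561 - 34056/169)/169 - 79183/67937 = (72/169)*(-19288194/28561) - 79183/67937 = -1388749968/4826809 - 79183/67937 = -94729707793063/327918923033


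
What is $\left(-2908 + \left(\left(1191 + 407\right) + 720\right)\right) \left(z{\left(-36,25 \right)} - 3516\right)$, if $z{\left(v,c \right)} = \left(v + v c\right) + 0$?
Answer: $2626680$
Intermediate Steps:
$z{\left(v,c \right)} = v + c v$ ($z{\left(v,c \right)} = \left(v + c v\right) + 0 = v + c v$)
$\left(-2908 + \left(\left(1191 + 407\right) + 720\right)\right) \left(z{\left(-36,25 \right)} - 3516\right) = \left(-2908 + \left(\left(1191 + 407\right) + 720\right)\right) \left(- 36 \left(1 + 25\right) - 3516\right) = \left(-2908 + \left(1598 + 720\right)\right) \left(\left(-36\right) 26 - 3516\right) = \left(-2908 + 2318\right) \left(-936 - 3516\right) = \left(-590\right) \left(-4452\right) = 2626680$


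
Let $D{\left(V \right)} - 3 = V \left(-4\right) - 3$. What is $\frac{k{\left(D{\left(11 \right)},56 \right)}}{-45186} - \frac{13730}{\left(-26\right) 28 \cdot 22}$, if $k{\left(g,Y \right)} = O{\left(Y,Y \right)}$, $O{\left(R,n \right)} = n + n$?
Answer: $\frac{154652497}{180924744} \approx 0.85479$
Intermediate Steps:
$O{\left(R,n \right)} = 2 n$
$D{\left(V \right)} = - 4 V$ ($D{\left(V \right)} = 3 + \left(V \left(-4\right) - 3\right) = 3 - \left(3 + 4 V\right) = - 4 V$)
$k{\left(g,Y \right)} = 2 Y$
$\frac{k{\left(D{\left(11 \right)},56 \right)}}{-45186} - \frac{13730}{\left(-26\right) 28 \cdot 22} = \frac{2 \cdot 56}{-45186} - \frac{13730}{\left(-26\right) 28 \cdot 22} = 112 \left(- \frac{1}{45186}\right) - \frac{13730}{\left(-728\right) 22} = - \frac{56}{22593} - \frac{13730}{-16016} = - \frac{56}{22593} - - \frac{6865}{8008} = - \frac{56}{22593} + \frac{6865}{8008} = \frac{154652497}{180924744}$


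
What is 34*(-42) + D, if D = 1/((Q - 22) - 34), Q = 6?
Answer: -71401/50 ≈ -1428.0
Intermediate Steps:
D = -1/50 (D = 1/((6 - 22) - 34) = 1/(-16 - 34) = 1/(-50) = -1/50 ≈ -0.020000)
34*(-42) + D = 34*(-42) - 1/50 = -1428 - 1/50 = -71401/50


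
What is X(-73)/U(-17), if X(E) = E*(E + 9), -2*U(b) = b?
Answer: 9344/17 ≈ 549.65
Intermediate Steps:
U(b) = -b/2
X(E) = E*(9 + E)
X(-73)/U(-17) = (-73*(9 - 73))/((-½*(-17))) = (-73*(-64))/(17/2) = 4672*(2/17) = 9344/17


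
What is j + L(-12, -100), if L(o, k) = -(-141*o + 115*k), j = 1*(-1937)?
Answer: 7871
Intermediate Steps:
j = -1937
L(o, k) = -115*k + 141*o
j + L(-12, -100) = -1937 + (-115*(-100) + 141*(-12)) = -1937 + (11500 - 1692) = -1937 + 9808 = 7871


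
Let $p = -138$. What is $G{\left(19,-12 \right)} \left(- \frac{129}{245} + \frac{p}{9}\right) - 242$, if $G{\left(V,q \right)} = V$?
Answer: $- \frac{399353}{735} \approx -543.34$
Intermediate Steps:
$G{\left(19,-12 \right)} \left(- \frac{129}{245} + \frac{p}{9}\right) - 242 = 19 \left(- \frac{129}{245} - \frac{138}{9}\right) - 242 = 19 \left(\left(-129\right) \frac{1}{245} - \frac{46}{3}\right) - 242 = 19 \left(- \frac{129}{245} - \frac{46}{3}\right) - 242 = 19 \left(- \frac{11657}{735}\right) - 242 = - \frac{221483}{735} - 242 = - \frac{399353}{735}$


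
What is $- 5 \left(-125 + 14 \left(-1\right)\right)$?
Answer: $695$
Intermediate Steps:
$- 5 \left(-125 + 14 \left(-1\right)\right) = - 5 \left(-125 - 14\right) = \left(-5\right) \left(-139\right) = 695$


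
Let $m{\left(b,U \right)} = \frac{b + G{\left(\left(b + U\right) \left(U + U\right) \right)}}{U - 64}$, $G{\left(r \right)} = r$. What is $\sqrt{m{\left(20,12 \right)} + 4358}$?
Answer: $\frac{9 \sqrt{9061}}{13} \approx 65.9$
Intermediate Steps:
$m{\left(b,U \right)} = \frac{b + 2 U \left(U + b\right)}{-64 + U}$ ($m{\left(b,U \right)} = \frac{b + \left(b + U\right) \left(U + U\right)}{U - 64} = \frac{b + \left(U + b\right) 2 U}{U - 64} = \frac{b + 2 U \left(U + b\right)}{-64 + U}$)
$\sqrt{m{\left(20,12 \right)} + 4358} = \sqrt{\frac{20 + 2 \cdot 12 \left(12 + 20\right)}{-64 + 12} + 4358} = \sqrt{\frac{20 + 2 \cdot 12 \cdot 32}{-52} + 4358} = \sqrt{- \frac{20 + 768}{52} + 4358} = \sqrt{\left(- \frac{1}{52}\right) 788 + 4358} = \sqrt{- \frac{197}{13} + 4358} = \sqrt{\frac{56457}{13}} = \frac{9 \sqrt{9061}}{13}$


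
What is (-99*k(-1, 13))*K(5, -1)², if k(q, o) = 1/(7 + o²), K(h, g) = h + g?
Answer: -9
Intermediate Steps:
K(h, g) = g + h
(-99*k(-1, 13))*K(5, -1)² = (-99/(7 + 13²))*(-1 + 5)² = -99/(7 + 169)*4² = -99/176*16 = -99*1/176*16 = -9/16*16 = -9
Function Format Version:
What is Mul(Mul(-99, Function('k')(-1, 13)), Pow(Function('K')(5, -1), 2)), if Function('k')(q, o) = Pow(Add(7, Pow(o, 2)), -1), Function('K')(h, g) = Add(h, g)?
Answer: -9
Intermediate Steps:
Function('K')(h, g) = Add(g, h)
Mul(Mul(-99, Function('k')(-1, 13)), Pow(Function('K')(5, -1), 2)) = Mul(Mul(-99, Pow(Add(7, Pow(13, 2)), -1)), Pow(Add(-1, 5), 2)) = Mul(Mul(-99, Pow(Add(7, 169), -1)), Pow(4, 2)) = Mul(Mul(-99, Pow(176, -1)), 16) = Mul(Mul(-99, Rational(1, 176)), 16) = Mul(Rational(-9, 16), 16) = -9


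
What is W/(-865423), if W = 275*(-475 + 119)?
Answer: 97900/865423 ≈ 0.11312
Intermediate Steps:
W = -97900 (W = 275*(-356) = -97900)
W/(-865423) = -97900/(-865423) = -97900*(-1/865423) = 97900/865423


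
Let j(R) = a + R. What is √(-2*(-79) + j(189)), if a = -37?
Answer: √310 ≈ 17.607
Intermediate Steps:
j(R) = -37 + R
√(-2*(-79) + j(189)) = √(-2*(-79) + (-37 + 189)) = √(158 + 152) = √310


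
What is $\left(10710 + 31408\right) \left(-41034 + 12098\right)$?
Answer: $-1218726448$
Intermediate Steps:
$\left(10710 + 31408\right) \left(-41034 + 12098\right) = 42118 \left(-28936\right) = -1218726448$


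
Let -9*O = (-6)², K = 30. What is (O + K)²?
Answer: 676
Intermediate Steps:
O = -4 (O = -⅑*(-6)² = -⅑*36 = -4)
(O + K)² = (-4 + 30)² = 26² = 676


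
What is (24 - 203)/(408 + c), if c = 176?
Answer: -179/584 ≈ -0.30651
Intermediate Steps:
(24 - 203)/(408 + c) = (24 - 203)/(408 + 176) = -179/584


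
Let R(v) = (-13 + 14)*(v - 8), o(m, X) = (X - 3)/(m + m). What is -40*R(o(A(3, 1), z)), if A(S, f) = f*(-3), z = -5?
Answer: 800/3 ≈ 266.67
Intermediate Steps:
A(S, f) = -3*f
o(m, X) = (-3 + X)/(2*m) (o(m, X) = (-3 + X)/((2*m)) = (-3 + X)*(1/(2*m)) = (-3 + X)/(2*m))
R(v) = -8 + v (R(v) = 1*(-8 + v) = -8 + v)
-40*R(o(A(3, 1), z)) = -40*(-8 + (-3 - 5)/(2*((-3*1)))) = -40*(-8 + (½)*(-8)/(-3)) = -40*(-8 + (½)*(-⅓)*(-8)) = -40*(-8 + 4/3) = -40*(-20/3) = 800/3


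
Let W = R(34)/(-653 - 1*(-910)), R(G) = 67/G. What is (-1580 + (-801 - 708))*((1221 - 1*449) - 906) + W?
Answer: 3616885455/8738 ≈ 4.1393e+5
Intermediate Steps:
W = 67/8738 (W = (67/34)/(-653 - 1*(-910)) = (67*(1/34))/(-653 + 910) = (67/34)/257 = (67/34)*(1/257) = 67/8738 ≈ 0.0076677)
(-1580 + (-801 - 708))*((1221 - 1*449) - 906) + W = (-1580 + (-801 - 708))*((1221 - 1*449) - 906) + 67/8738 = (-1580 - 1509)*((1221 - 449) - 906) + 67/8738 = -3089*(772 - 906) + 67/8738 = -3089*(-134) + 67/8738 = 413926 + 67/8738 = 3616885455/8738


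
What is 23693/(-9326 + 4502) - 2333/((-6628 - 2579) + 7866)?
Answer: -759923/239592 ≈ -3.1717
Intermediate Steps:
23693/(-9326 + 4502) - 2333/((-6628 - 2579) + 7866) = 23693/(-4824) - 2333/(-9207 + 7866) = 23693*(-1/4824) - 2333/(-1341) = -23693/4824 - 2333*(-1/1341) = -23693/4824 + 2333/1341 = -759923/239592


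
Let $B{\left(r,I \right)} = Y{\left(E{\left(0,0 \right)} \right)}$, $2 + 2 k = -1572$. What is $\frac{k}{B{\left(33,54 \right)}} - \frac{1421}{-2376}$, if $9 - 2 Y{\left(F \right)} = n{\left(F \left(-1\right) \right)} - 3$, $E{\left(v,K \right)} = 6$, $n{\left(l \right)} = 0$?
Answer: $- \frac{310231}{2376} \approx -130.57$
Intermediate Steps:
$k = -787$ ($k = -1 + \frac{1}{2} \left(-1572\right) = -1 - 786 = -787$)
$Y{\left(F \right)} = 6$ ($Y{\left(F \right)} = \frac{9}{2} - \frac{0 - 3}{2} = \frac{9}{2} - - \frac{3}{2} = \frac{9}{2} + \frac{3}{2} = 6$)
$B{\left(r,I \right)} = 6$
$\frac{k}{B{\left(33,54 \right)}} - \frac{1421}{-2376} = - \frac{787}{6} - \frac{1421}{-2376} = \left(-787\right) \frac{1}{6} - - \frac{1421}{2376} = - \frac{787}{6} + \frac{1421}{2376} = - \frac{310231}{2376}$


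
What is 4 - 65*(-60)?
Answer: 3904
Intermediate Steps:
4 - 65*(-60) = 4 + 3900 = 3904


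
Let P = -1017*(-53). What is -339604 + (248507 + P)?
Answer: -37196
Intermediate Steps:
P = 53901
-339604 + (248507 + P) = -339604 + (248507 + 53901) = -339604 + 302408 = -37196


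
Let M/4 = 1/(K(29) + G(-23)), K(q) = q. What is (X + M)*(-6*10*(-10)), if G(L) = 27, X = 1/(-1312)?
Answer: 48675/1148 ≈ 42.400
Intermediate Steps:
X = -1/1312 ≈ -0.00076220
M = 1/14 (M = 4/(29 + 27) = 4/56 = 4*(1/56) = 1/14 ≈ 0.071429)
(X + M)*(-6*10*(-10)) = (-1/1312 + 1/14)*(-6*10*(-10)) = 649*(-60*(-10))/9184 = (649/9184)*600 = 48675/1148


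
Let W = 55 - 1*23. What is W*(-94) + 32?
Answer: -2976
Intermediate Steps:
W = 32 (W = 55 - 23 = 32)
W*(-94) + 32 = 32*(-94) + 32 = -3008 + 32 = -2976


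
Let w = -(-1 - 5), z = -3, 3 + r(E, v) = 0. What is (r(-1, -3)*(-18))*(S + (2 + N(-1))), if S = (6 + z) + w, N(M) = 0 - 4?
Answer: 378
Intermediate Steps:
N(M) = -4
r(E, v) = -3 (r(E, v) = -3 + 0 = -3)
w = 6 (w = -1*(-6) = 6)
S = 9 (S = (6 - 3) + 6 = 3 + 6 = 9)
(r(-1, -3)*(-18))*(S + (2 + N(-1))) = (-3*(-18))*(9 + (2 - 4)) = 54*(9 - 2) = 54*7 = 378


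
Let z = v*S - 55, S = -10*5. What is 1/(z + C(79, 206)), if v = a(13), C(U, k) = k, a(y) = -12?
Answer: 1/751 ≈ 0.0013316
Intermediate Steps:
v = -12
S = -50
z = 545 (z = -12*(-50) - 55 = 600 - 55 = 545)
1/(z + C(79, 206)) = 1/(545 + 206) = 1/751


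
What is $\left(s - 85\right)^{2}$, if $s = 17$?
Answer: $4624$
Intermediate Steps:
$\left(s - 85\right)^{2} = \left(17 - 85\right)^{2} = \left(-68\right)^{2} = 4624$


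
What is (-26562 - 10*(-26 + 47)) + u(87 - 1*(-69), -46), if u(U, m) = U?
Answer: -26616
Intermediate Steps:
(-26562 - 10*(-26 + 47)) + u(87 - 1*(-69), -46) = (-26562 - 10*(-26 + 47)) + (87 - 1*(-69)) = (-26562 - 10*21) + (87 + 69) = (-26562 - 210) + 156 = -26772 + 156 = -26616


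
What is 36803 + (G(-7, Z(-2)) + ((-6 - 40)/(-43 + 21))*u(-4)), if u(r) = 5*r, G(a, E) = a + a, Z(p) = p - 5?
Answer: 404219/11 ≈ 36747.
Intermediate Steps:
Z(p) = -5 + p
G(a, E) = 2*a
36803 + (G(-7, Z(-2)) + ((-6 - 40)/(-43 + 21))*u(-4)) = 36803 + (2*(-7) + ((-6 - 40)/(-43 + 21))*(5*(-4))) = 36803 + (-14 - 46/(-22)*(-20)) = 36803 + (-14 - 46*(-1/22)*(-20)) = 36803 + (-14 + (23/11)*(-20)) = 36803 + (-14 - 460/11) = 36803 - 614/11 = 404219/11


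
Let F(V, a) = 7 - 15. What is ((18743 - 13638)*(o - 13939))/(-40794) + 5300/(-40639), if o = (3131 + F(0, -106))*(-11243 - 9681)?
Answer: 13559637460994945/1657827366 ≈ 8.1792e+6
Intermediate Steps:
F(V, a) = -8
o = -65345652 (o = (3131 - 8)*(-11243 - 9681) = 3123*(-20924) = -65345652)
((18743 - 13638)*(o - 13939))/(-40794) + 5300/(-40639) = ((18743 - 13638)*(-65345652 - 13939))/(-40794) + 5300/(-40639) = (5105*(-65359591))*(-1/40794) + 5300*(-1/40639) = -333660712055*(-1/40794) - 5300/40639 = 333660712055/40794 - 5300/40639 = 13559637460994945/1657827366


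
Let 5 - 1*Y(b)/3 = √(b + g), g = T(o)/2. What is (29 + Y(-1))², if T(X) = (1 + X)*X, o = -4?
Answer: 1981 - 264*√5 ≈ 1390.7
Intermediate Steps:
T(X) = X*(1 + X)
g = 6 (g = -4*(1 - 4)/2 = -4*(-3)*(½) = 12*(½) = 6)
Y(b) = 15 - 3*√(6 + b) (Y(b) = 15 - 3*√(b + 6) = 15 - 3*√(6 + b))
(29 + Y(-1))² = (29 + (15 - 3*√(6 - 1)))² = (29 + (15 - 3*√5))² = (44 - 3*√5)²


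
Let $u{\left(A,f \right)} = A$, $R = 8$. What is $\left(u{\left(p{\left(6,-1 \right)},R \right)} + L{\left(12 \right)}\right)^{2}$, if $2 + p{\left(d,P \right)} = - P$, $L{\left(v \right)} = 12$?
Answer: $121$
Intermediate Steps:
$p{\left(d,P \right)} = -2 - P$
$\left(u{\left(p{\left(6,-1 \right)},R \right)} + L{\left(12 \right)}\right)^{2} = \left(\left(-2 - -1\right) + 12\right)^{2} = \left(\left(-2 + 1\right) + 12\right)^{2} = \left(-1 + 12\right)^{2} = 11^{2} = 121$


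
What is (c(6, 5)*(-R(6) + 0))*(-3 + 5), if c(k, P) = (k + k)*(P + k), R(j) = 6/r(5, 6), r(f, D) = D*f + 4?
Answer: -792/17 ≈ -46.588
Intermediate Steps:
r(f, D) = 4 + D*f
R(j) = 3/17 (R(j) = 6/(4 + 6*5) = 6/(4 + 30) = 6/34 = 6*(1/34) = 3/17)
c(k, P) = 2*k*(P + k) (c(k, P) = (2*k)*(P + k) = 2*k*(P + k))
(c(6, 5)*(-R(6) + 0))*(-3 + 5) = ((2*6*(5 + 6))*(-1*3/17 + 0))*(-3 + 5) = ((2*6*11)*(-3/17 + 0))*2 = (132*(-3/17))*2 = -396/17*2 = -792/17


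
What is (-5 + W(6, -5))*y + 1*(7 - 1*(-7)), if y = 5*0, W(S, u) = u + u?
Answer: 14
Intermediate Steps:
W(S, u) = 2*u
y = 0
(-5 + W(6, -5))*y + 1*(7 - 1*(-7)) = (-5 + 2*(-5))*0 + 1*(7 - 1*(-7)) = (-5 - 10)*0 + 1*(7 + 7) = -15*0 + 1*14 = 0 + 14 = 14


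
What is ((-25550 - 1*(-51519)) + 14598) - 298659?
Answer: -258092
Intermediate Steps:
((-25550 - 1*(-51519)) + 14598) - 298659 = ((-25550 + 51519) + 14598) - 298659 = (25969 + 14598) - 298659 = 40567 - 298659 = -258092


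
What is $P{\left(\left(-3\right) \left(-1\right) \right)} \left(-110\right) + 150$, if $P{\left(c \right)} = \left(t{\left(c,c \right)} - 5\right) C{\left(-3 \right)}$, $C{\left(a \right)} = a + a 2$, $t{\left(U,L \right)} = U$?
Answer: $-1830$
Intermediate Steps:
$C{\left(a \right)} = 3 a$ ($C{\left(a \right)} = a + 2 a = 3 a$)
$P{\left(c \right)} = 45 - 9 c$ ($P{\left(c \right)} = \left(c - 5\right) 3 \left(-3\right) = \left(-5 + c\right) \left(-9\right) = 45 - 9 c$)
$P{\left(\left(-3\right) \left(-1\right) \right)} \left(-110\right) + 150 = \left(45 - 9 \left(\left(-3\right) \left(-1\right)\right)\right) \left(-110\right) + 150 = \left(45 - 27\right) \left(-110\right) + 150 = 18 \left(-110\right) + 150 = -1980 + 150 = -1830$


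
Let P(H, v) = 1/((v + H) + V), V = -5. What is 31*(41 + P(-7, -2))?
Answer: 17763/14 ≈ 1268.8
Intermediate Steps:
P(H, v) = 1/(-5 + H + v) (P(H, v) = 1/((v + H) - 5) = 1/((H + v) - 5) = 1/(-5 + H + v))
31*(41 + P(-7, -2)) = 31*(41 + 1/(-5 - 7 - 2)) = 31*(41 + 1/(-14)) = 31*(41 - 1/14) = 31*(573/14) = 17763/14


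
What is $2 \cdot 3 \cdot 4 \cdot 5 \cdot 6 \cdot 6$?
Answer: $4320$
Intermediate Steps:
$2 \cdot 3 \cdot 4 \cdot 5 \cdot 6 \cdot 6 = 6 \cdot 4 \cdot 5 \cdot 36 = 24 \cdot 5 \cdot 36 = 120 \cdot 36 = 4320$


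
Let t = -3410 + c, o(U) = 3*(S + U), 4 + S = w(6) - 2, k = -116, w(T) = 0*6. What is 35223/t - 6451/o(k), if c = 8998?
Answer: 24469903/1022604 ≈ 23.929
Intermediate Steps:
w(T) = 0
S = -6 (S = -4 + (0 - 2) = -4 - 2 = -6)
o(U) = -18 + 3*U (o(U) = 3*(-6 + U) = -18 + 3*U)
t = 5588 (t = -3410 + 8998 = 5588)
35223/t - 6451/o(k) = 35223/5588 - 6451/(-18 + 3*(-116)) = 35223*(1/5588) - 6451/(-18 - 348) = 35223/5588 - 6451/(-366) = 35223/5588 - 6451*(-1/366) = 35223/5588 + 6451/366 = 24469903/1022604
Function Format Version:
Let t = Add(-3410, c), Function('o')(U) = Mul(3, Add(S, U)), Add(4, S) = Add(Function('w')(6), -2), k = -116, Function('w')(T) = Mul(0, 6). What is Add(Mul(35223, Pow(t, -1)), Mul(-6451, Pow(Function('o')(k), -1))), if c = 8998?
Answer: Rational(24469903, 1022604) ≈ 23.929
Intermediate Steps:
Function('w')(T) = 0
S = -6 (S = Add(-4, Add(0, -2)) = Add(-4, -2) = -6)
Function('o')(U) = Add(-18, Mul(3, U)) (Function('o')(U) = Mul(3, Add(-6, U)) = Add(-18, Mul(3, U)))
t = 5588 (t = Add(-3410, 8998) = 5588)
Add(Mul(35223, Pow(t, -1)), Mul(-6451, Pow(Function('o')(k), -1))) = Add(Mul(35223, Pow(5588, -1)), Mul(-6451, Pow(Add(-18, Mul(3, -116)), -1))) = Add(Mul(35223, Rational(1, 5588)), Mul(-6451, Pow(Add(-18, -348), -1))) = Add(Rational(35223, 5588), Mul(-6451, Pow(-366, -1))) = Add(Rational(35223, 5588), Mul(-6451, Rational(-1, 366))) = Add(Rational(35223, 5588), Rational(6451, 366)) = Rational(24469903, 1022604)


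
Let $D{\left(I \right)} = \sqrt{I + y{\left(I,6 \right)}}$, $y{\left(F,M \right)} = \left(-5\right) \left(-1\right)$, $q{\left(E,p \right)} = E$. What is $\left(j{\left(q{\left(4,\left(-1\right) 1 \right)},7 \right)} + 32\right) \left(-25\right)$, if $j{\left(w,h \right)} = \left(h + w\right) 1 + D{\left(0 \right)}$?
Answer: $-1075 - 25 \sqrt{5} \approx -1130.9$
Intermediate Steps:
$y{\left(F,M \right)} = 5$
$D{\left(I \right)} = \sqrt{5 + I}$ ($D{\left(I \right)} = \sqrt{I + 5} = \sqrt{5 + I}$)
$j{\left(w,h \right)} = h + w + \sqrt{5}$ ($j{\left(w,h \right)} = \left(h + w\right) 1 + \sqrt{5 + 0} = \left(h + w\right) + \sqrt{5} = h + w + \sqrt{5}$)
$\left(j{\left(q{\left(4,\left(-1\right) 1 \right)},7 \right)} + 32\right) \left(-25\right) = \left(\left(7 + 4 + \sqrt{5}\right) + 32\right) \left(-25\right) = \left(\left(11 + \sqrt{5}\right) + 32\right) \left(-25\right) = \left(43 + \sqrt{5}\right) \left(-25\right) = -1075 - 25 \sqrt{5}$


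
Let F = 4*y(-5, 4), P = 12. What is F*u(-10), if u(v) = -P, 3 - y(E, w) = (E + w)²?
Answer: -96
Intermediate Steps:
y(E, w) = 3 - (E + w)²
F = 8 (F = 4*(3 - (-5 + 4)²) = 4*(3 - 1*(-1)²) = 4*(3 - 1*1) = 4*(3 - 1) = 4*2 = 8)
u(v) = -12 (u(v) = -1*12 = -12)
F*u(-10) = 8*(-12) = -96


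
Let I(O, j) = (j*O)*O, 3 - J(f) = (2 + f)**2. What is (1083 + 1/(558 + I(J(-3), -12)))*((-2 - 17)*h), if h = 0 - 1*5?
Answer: 10494289/102 ≈ 1.0289e+5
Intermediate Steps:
J(f) = 3 - (2 + f)**2
h = -5 (h = 0 - 5 = -5)
I(O, j) = j*O**2 (I(O, j) = (O*j)*O = j*O**2)
(1083 + 1/(558 + I(J(-3), -12)))*((-2 - 17)*h) = (1083 + 1/(558 - 12*(3 - (2 - 3)**2)**2))*((-2 - 17)*(-5)) = (1083 + 1/(558 - 12*(3 - 1*(-1)**2)**2))*(-19*(-5)) = (1083 + 1/(558 - 12*(3 - 1*1)**2))*95 = (1083 + 1/(558 - 12*(3 - 1)**2))*95 = (1083 + 1/(558 - 12*2**2))*95 = (1083 + 1/(558 - 12*4))*95 = (1083 + 1/(558 - 48))*95 = (1083 + 1/510)*95 = (552331/510)*95 = 10494289/102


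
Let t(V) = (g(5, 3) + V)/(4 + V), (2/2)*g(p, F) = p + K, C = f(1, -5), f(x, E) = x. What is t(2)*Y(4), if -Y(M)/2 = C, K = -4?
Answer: -1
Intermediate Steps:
C = 1
g(p, F) = -4 + p (g(p, F) = p - 4 = -4 + p)
Y(M) = -2 (Y(M) = -2*1 = -2)
t(V) = (1 + V)/(4 + V) (t(V) = ((-4 + 5) + V)/(4 + V) = (1 + V)/(4 + V))
t(2)*Y(4) = ((1 + 2)/(4 + 2))*(-2) = (3/6)*(-2) = ((⅙)*3)*(-2) = (½)*(-2) = -1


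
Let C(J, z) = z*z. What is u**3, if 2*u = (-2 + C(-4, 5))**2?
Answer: 148035889/8 ≈ 1.8504e+7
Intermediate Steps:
C(J, z) = z**2
u = 529/2 (u = (-2 + 5**2)**2/2 = (-2 + 25)**2/2 = (1/2)*23**2 = (1/2)*529 = 529/2 ≈ 264.50)
u**3 = (529/2)**3 = 148035889/8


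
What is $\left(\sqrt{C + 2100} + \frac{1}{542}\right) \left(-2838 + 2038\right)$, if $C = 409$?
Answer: $- \frac{400}{271} - 800 \sqrt{2509} \approx -40073.0$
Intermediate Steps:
$\left(\sqrt{C + 2100} + \frac{1}{542}\right) \left(-2838 + 2038\right) = \left(\sqrt{409 + 2100} + \frac{1}{542}\right) \left(-2838 + 2038\right) = \left(\sqrt{2509} + \frac{1}{542}\right) \left(-800\right) = \left(\frac{1}{542} + \sqrt{2509}\right) \left(-800\right) = - \frac{400}{271} - 800 \sqrt{2509}$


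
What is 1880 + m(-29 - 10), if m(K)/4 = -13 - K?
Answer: 1984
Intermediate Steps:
m(K) = -52 - 4*K (m(K) = 4*(-13 - K) = -52 - 4*K)
1880 + m(-29 - 10) = 1880 + (-52 - 4*(-29 - 10)) = 1880 + (-52 - 4*(-39)) = 1880 + (-52 + 156) = 1880 + 104 = 1984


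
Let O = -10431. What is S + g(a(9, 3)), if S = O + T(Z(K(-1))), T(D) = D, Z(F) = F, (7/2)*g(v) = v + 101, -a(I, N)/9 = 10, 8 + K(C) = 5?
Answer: -73016/7 ≈ -10431.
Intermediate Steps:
K(C) = -3 (K(C) = -8 + 5 = -3)
a(I, N) = -90 (a(I, N) = -9*10 = -90)
g(v) = 202/7 + 2*v/7 (g(v) = 2*(v + 101)/7 = 2*(101 + v)/7 = 202/7 + 2*v/7)
S = -10434 (S = -10431 - 3 = -10434)
S + g(a(9, 3)) = -10434 + (202/7 + (2/7)*(-90)) = -10434 + (202/7 - 180/7) = -10434 + 22/7 = -73016/7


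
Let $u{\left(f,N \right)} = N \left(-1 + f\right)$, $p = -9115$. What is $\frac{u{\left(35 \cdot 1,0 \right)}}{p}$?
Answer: $0$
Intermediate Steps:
$\frac{u{\left(35 \cdot 1,0 \right)}}{p} = \frac{0 \left(-1 + 35 \cdot 1\right)}{-9115} = 0 \left(-1 + 35\right) \left(- \frac{1}{9115}\right) = 0 \cdot 34 \left(- \frac{1}{9115}\right) = 0 \left(- \frac{1}{9115}\right) = 0$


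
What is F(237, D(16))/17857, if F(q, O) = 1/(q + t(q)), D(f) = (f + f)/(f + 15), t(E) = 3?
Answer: 1/4285680 ≈ 2.3334e-7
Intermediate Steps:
D(f) = 2*f/(15 + f) (D(f) = (2*f)/(15 + f) = 2*f/(15 + f))
F(q, O) = 1/(3 + q) (F(q, O) = 1/(q + 3) = 1/(3 + q))
F(237, D(16))/17857 = 1/((3 + 237)*17857) = (1/17857)/240 = (1/240)*(1/17857) = 1/4285680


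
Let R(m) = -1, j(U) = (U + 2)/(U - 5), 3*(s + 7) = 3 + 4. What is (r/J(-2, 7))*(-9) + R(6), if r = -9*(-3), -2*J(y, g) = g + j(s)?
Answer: 13883/211 ≈ 65.796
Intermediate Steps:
s = -14/3 (s = -7 + (3 + 4)/3 = -7 + (1/3)*7 = -7 + 7/3 = -14/3 ≈ -4.6667)
j(U) = (2 + U)/(-5 + U)
J(y, g) = -4/29 - g/2 (J(y, g) = -(g + (2 - 14/3)/(-5 - 14/3))/2 = -(g - 8/3/(-29/3))/2 = -(g - 3/29*(-8/3))/2 = -(g + 8/29)/2 = -(8/29 + g)/2 = -4/29 - g/2)
r = 27
(r/J(-2, 7))*(-9) + R(6) = (27/(-4/29 - 1/2*7))*(-9) - 1 = (27/(-4/29 - 7/2))*(-9) - 1 = (27/(-211/58))*(-9) - 1 = (27*(-58/211))*(-9) - 1 = -1566/211*(-9) - 1 = 14094/211 - 1 = 13883/211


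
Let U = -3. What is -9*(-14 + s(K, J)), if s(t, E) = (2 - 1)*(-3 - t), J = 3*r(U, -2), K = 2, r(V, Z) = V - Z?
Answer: 171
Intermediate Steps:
J = -3 (J = 3*(-3 - 1*(-2)) = 3*(-3 + 2) = 3*(-1) = -3)
s(t, E) = -3 - t (s(t, E) = 1*(-3 - t) = -3 - t)
-9*(-14 + s(K, J)) = -9*(-14 + (-3 - 1*2)) = -9*(-14 + (-3 - 2)) = -9*(-14 - 5) = -9*(-19) = 171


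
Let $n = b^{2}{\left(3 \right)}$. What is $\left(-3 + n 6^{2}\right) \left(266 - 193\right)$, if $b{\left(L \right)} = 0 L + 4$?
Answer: $41829$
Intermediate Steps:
$b{\left(L \right)} = 4$ ($b{\left(L \right)} = 0 + 4 = 4$)
$n = 16$ ($n = 4^{2} = 16$)
$\left(-3 + n 6^{2}\right) \left(266 - 193\right) = \left(-3 + 16 \cdot 6^{2}\right) \left(266 - 193\right) = \left(-3 + 16 \cdot 36\right) 73 = \left(-3 + 576\right) 73 = 573 \cdot 73 = 41829$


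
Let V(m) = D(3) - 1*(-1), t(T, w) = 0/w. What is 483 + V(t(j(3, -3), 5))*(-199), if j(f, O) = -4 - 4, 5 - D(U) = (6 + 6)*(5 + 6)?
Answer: 25557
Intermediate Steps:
D(U) = -127 (D(U) = 5 - (6 + 6)*(5 + 6) = 5 - 12*11 = 5 - 1*132 = 5 - 132 = -127)
j(f, O) = -8
t(T, w) = 0
V(m) = -126 (V(m) = -127 - 1*(-1) = -127 + 1 = -126)
483 + V(t(j(3, -3), 5))*(-199) = 483 - 126*(-199) = 483 + 25074 = 25557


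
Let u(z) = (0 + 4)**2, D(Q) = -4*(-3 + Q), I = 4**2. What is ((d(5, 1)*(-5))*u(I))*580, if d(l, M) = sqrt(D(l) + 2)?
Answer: -46400*I*sqrt(6) ≈ -1.1366e+5*I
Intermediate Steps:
I = 16
D(Q) = 12 - 4*Q
d(l, M) = sqrt(14 - 4*l) (d(l, M) = sqrt((12 - 4*l) + 2) = sqrt(14 - 4*l))
u(z) = 16 (u(z) = 4**2 = 16)
((d(5, 1)*(-5))*u(I))*580 = ((sqrt(14 - 4*5)*(-5))*16)*580 = ((sqrt(14 - 20)*(-5))*16)*580 = ((sqrt(-6)*(-5))*16)*580 = (((I*sqrt(6))*(-5))*16)*580 = (-5*I*sqrt(6)*16)*580 = -80*I*sqrt(6)*580 = -46400*I*sqrt(6)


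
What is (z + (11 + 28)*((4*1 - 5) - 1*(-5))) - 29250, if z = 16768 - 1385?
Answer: -13711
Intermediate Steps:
z = 15383
(z + (11 + 28)*((4*1 - 5) - 1*(-5))) - 29250 = (15383 + (11 + 28)*((4*1 - 5) - 1*(-5))) - 29250 = (15383 + 39*((4 - 5) + 5)) - 29250 = (15383 + 39*(-1 + 5)) - 29250 = (15383 + 39*4) - 29250 = (15383 + 156) - 29250 = 15539 - 29250 = -13711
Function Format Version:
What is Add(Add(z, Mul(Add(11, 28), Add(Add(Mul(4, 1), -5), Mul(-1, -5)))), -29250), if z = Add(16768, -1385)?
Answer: -13711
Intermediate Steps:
z = 15383
Add(Add(z, Mul(Add(11, 28), Add(Add(Mul(4, 1), -5), Mul(-1, -5)))), -29250) = Add(Add(15383, Mul(Add(11, 28), Add(Add(Mul(4, 1), -5), Mul(-1, -5)))), -29250) = Add(Add(15383, Mul(39, Add(Add(4, -5), 5))), -29250) = Add(Add(15383, Mul(39, Add(-1, 5))), -29250) = Add(Add(15383, Mul(39, 4)), -29250) = Add(Add(15383, 156), -29250) = Add(15539, -29250) = -13711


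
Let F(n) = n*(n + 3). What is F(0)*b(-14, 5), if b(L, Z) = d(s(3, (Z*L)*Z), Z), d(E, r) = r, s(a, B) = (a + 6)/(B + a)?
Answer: 0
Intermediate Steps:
s(a, B) = (6 + a)/(B + a)
b(L, Z) = Z
F(n) = n*(3 + n)
F(0)*b(-14, 5) = (0*(3 + 0))*5 = (0*3)*5 = 0*5 = 0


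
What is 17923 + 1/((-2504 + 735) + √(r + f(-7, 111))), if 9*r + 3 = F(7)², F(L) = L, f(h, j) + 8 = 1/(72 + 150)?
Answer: 37354333029127/2084156347 - 3*I*√142154/2084156347 ≈ 17923.0 - 5.4271e-7*I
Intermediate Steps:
f(h, j) = -1775/222 (f(h, j) = -8 + 1/(72 + 150) = -8 + 1/222 = -1775/222)
r = 46/9 (r = -⅓ + (⅑)*7² = -⅓ + (⅑)*49 = -⅓ + 49/9 = 46/9 ≈ 5.1111)
17923 + 1/((-2504 + 735) + √(r + f(-7, 111))) = 17923 + 1/((-2504 + 735) + √(46/9 - 1775/222)) = 17923 + 1/(-1769 + √(-1921/666)) = 17923 + 1/(-1769 + I*√142154/222)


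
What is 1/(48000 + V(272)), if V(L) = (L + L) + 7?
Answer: 1/48551 ≈ 2.0597e-5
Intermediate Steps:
V(L) = 7 + 2*L (V(L) = 2*L + 7 = 7 + 2*L)
1/(48000 + V(272)) = 1/(48000 + (7 + 2*272)) = 1/(48000 + (7 + 544)) = 1/(48000 + 551) = 1/48551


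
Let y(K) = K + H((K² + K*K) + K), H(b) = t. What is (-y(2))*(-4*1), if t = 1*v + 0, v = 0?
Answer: 8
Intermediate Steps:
t = 0 (t = 1*0 + 0 = 0 + 0 = 0)
H(b) = 0
y(K) = K (y(K) = K + 0 = K)
(-y(2))*(-4*1) = (-1*2)*(-4*1) = -2*(-4) = 8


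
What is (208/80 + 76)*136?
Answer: 53448/5 ≈ 10690.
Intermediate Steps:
(208/80 + 76)*136 = (208*(1/80) + 76)*136 = (13/5 + 76)*136 = (393/5)*136 = 53448/5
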